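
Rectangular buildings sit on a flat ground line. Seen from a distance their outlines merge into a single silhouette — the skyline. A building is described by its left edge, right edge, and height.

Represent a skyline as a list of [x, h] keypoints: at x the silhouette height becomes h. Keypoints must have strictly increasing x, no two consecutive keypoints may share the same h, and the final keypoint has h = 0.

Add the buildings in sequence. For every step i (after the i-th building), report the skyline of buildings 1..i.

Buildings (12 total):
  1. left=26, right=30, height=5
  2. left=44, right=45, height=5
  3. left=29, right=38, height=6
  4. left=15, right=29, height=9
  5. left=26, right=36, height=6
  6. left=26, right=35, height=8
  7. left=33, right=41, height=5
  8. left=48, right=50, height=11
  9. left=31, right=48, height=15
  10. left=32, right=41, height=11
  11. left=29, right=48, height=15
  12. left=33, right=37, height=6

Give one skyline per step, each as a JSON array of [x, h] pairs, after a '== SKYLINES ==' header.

== SKYLINES ==
[[26,5],[30,0]]
[[26,5],[30,0],[44,5],[45,0]]
[[26,5],[29,6],[38,0],[44,5],[45,0]]
[[15,9],[29,6],[38,0],[44,5],[45,0]]
[[15,9],[29,6],[38,0],[44,5],[45,0]]
[[15,9],[29,8],[35,6],[38,0],[44,5],[45,0]]
[[15,9],[29,8],[35,6],[38,5],[41,0],[44,5],[45,0]]
[[15,9],[29,8],[35,6],[38,5],[41,0],[44,5],[45,0],[48,11],[50,0]]
[[15,9],[29,8],[31,15],[48,11],[50,0]]
[[15,9],[29,8],[31,15],[48,11],[50,0]]
[[15,9],[29,15],[48,11],[50,0]]
[[15,9],[29,15],[48,11],[50,0]]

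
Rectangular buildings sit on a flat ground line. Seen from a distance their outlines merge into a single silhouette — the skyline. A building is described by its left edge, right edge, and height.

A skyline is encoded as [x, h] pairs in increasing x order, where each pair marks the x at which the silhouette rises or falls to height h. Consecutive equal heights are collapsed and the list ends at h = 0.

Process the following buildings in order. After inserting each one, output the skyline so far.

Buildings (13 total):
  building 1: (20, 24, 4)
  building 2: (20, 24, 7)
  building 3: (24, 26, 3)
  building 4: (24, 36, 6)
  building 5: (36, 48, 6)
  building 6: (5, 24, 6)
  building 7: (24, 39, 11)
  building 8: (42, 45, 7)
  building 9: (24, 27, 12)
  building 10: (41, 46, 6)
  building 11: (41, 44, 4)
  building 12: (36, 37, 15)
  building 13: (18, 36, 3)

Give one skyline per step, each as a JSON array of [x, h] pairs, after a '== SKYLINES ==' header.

== SKYLINES ==
[[20,4],[24,0]]
[[20,7],[24,0]]
[[20,7],[24,3],[26,0]]
[[20,7],[24,6],[36,0]]
[[20,7],[24,6],[48,0]]
[[5,6],[20,7],[24,6],[48,0]]
[[5,6],[20,7],[24,11],[39,6],[48,0]]
[[5,6],[20,7],[24,11],[39,6],[42,7],[45,6],[48,0]]
[[5,6],[20,7],[24,12],[27,11],[39,6],[42,7],[45,6],[48,0]]
[[5,6],[20,7],[24,12],[27,11],[39,6],[42,7],[45,6],[48,0]]
[[5,6],[20,7],[24,12],[27,11],[39,6],[42,7],[45,6],[48,0]]
[[5,6],[20,7],[24,12],[27,11],[36,15],[37,11],[39,6],[42,7],[45,6],[48,0]]
[[5,6],[20,7],[24,12],[27,11],[36,15],[37,11],[39,6],[42,7],[45,6],[48,0]]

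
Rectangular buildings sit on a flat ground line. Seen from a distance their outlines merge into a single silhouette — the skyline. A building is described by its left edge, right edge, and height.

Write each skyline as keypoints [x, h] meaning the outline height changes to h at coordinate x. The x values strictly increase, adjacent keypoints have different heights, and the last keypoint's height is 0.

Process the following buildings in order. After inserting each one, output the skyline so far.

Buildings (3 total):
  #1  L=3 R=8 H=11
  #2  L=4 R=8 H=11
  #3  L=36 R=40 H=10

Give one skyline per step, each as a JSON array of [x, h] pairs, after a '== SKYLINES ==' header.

== SKYLINES ==
[[3,11],[8,0]]
[[3,11],[8,0]]
[[3,11],[8,0],[36,10],[40,0]]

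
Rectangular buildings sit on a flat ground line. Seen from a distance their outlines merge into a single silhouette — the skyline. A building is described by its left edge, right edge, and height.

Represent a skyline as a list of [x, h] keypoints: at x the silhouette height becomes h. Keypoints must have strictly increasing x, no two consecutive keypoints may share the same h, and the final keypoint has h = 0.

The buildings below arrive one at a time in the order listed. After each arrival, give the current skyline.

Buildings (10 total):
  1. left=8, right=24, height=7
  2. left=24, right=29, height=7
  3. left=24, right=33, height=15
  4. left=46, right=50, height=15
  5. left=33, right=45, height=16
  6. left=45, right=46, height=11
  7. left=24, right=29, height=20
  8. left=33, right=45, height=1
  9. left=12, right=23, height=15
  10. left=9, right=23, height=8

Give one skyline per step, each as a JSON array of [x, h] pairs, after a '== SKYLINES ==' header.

== SKYLINES ==
[[8,7],[24,0]]
[[8,7],[29,0]]
[[8,7],[24,15],[33,0]]
[[8,7],[24,15],[33,0],[46,15],[50,0]]
[[8,7],[24,15],[33,16],[45,0],[46,15],[50,0]]
[[8,7],[24,15],[33,16],[45,11],[46,15],[50,0]]
[[8,7],[24,20],[29,15],[33,16],[45,11],[46,15],[50,0]]
[[8,7],[24,20],[29,15],[33,16],[45,11],[46,15],[50,0]]
[[8,7],[12,15],[23,7],[24,20],[29,15],[33,16],[45,11],[46,15],[50,0]]
[[8,7],[9,8],[12,15],[23,7],[24,20],[29,15],[33,16],[45,11],[46,15],[50,0]]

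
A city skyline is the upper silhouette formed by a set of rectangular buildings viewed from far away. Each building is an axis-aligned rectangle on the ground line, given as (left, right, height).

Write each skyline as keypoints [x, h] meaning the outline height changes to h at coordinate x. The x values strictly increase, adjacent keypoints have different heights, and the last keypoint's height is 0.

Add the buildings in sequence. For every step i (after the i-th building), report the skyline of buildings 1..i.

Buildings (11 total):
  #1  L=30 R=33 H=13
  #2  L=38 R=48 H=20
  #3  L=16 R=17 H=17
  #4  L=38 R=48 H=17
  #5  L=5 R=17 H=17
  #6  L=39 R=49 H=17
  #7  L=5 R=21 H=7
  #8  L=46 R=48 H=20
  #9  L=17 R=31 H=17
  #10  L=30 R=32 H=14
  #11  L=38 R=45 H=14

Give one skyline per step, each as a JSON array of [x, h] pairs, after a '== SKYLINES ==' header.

== SKYLINES ==
[[30,13],[33,0]]
[[30,13],[33,0],[38,20],[48,0]]
[[16,17],[17,0],[30,13],[33,0],[38,20],[48,0]]
[[16,17],[17,0],[30,13],[33,0],[38,20],[48,0]]
[[5,17],[17,0],[30,13],[33,0],[38,20],[48,0]]
[[5,17],[17,0],[30,13],[33,0],[38,20],[48,17],[49,0]]
[[5,17],[17,7],[21,0],[30,13],[33,0],[38,20],[48,17],[49,0]]
[[5,17],[17,7],[21,0],[30,13],[33,0],[38,20],[48,17],[49,0]]
[[5,17],[31,13],[33,0],[38,20],[48,17],[49,0]]
[[5,17],[31,14],[32,13],[33,0],[38,20],[48,17],[49,0]]
[[5,17],[31,14],[32,13],[33,0],[38,20],[48,17],[49,0]]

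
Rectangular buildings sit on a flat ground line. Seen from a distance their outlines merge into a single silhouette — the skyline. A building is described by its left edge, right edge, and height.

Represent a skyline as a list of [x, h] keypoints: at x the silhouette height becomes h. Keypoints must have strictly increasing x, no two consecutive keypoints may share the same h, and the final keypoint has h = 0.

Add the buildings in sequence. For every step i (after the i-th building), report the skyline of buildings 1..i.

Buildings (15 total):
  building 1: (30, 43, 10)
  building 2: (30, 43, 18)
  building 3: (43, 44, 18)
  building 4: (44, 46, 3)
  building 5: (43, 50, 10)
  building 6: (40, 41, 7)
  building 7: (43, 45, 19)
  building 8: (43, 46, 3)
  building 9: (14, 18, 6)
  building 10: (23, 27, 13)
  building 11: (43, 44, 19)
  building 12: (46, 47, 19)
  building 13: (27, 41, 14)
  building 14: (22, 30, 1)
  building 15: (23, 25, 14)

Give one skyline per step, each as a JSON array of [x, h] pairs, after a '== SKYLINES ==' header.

== SKYLINES ==
[[30,10],[43,0]]
[[30,18],[43,0]]
[[30,18],[44,0]]
[[30,18],[44,3],[46,0]]
[[30,18],[44,10],[50,0]]
[[30,18],[44,10],[50,0]]
[[30,18],[43,19],[45,10],[50,0]]
[[30,18],[43,19],[45,10],[50,0]]
[[14,6],[18,0],[30,18],[43,19],[45,10],[50,0]]
[[14,6],[18,0],[23,13],[27,0],[30,18],[43,19],[45,10],[50,0]]
[[14,6],[18,0],[23,13],[27,0],[30,18],[43,19],[45,10],[50,0]]
[[14,6],[18,0],[23,13],[27,0],[30,18],[43,19],[45,10],[46,19],[47,10],[50,0]]
[[14,6],[18,0],[23,13],[27,14],[30,18],[43,19],[45,10],[46,19],[47,10],[50,0]]
[[14,6],[18,0],[22,1],[23,13],[27,14],[30,18],[43,19],[45,10],[46,19],[47,10],[50,0]]
[[14,6],[18,0],[22,1],[23,14],[25,13],[27,14],[30,18],[43,19],[45,10],[46,19],[47,10],[50,0]]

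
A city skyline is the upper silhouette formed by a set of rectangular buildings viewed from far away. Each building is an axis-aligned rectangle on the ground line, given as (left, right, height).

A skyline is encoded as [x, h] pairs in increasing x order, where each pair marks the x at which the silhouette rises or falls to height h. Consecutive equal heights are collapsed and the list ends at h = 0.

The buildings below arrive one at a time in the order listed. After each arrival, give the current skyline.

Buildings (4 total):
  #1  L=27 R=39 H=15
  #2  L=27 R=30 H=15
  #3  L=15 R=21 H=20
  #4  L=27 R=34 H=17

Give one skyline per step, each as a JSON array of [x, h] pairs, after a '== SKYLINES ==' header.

== SKYLINES ==
[[27,15],[39,0]]
[[27,15],[39,0]]
[[15,20],[21,0],[27,15],[39,0]]
[[15,20],[21,0],[27,17],[34,15],[39,0]]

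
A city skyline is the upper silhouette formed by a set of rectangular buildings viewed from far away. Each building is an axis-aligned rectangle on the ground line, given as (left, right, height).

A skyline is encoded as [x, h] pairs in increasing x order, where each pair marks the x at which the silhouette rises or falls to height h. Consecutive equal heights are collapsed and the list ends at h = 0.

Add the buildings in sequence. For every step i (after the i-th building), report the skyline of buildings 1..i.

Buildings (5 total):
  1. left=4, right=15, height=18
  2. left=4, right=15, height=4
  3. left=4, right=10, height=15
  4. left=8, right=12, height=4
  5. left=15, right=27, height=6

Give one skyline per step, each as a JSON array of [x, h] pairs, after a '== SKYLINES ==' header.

== SKYLINES ==
[[4,18],[15,0]]
[[4,18],[15,0]]
[[4,18],[15,0]]
[[4,18],[15,0]]
[[4,18],[15,6],[27,0]]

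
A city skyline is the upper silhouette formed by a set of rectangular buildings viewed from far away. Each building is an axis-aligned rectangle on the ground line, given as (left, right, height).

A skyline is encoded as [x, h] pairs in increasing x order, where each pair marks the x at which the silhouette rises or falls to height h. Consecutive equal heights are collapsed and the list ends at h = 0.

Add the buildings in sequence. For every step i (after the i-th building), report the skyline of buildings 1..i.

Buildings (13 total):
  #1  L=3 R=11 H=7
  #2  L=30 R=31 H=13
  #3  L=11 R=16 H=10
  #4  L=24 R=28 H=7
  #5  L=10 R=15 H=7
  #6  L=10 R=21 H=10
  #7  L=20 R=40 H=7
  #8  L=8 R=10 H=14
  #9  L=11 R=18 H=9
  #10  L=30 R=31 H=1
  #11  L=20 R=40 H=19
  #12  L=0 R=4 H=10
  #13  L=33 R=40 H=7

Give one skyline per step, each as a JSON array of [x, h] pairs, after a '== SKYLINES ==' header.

== SKYLINES ==
[[3,7],[11,0]]
[[3,7],[11,0],[30,13],[31,0]]
[[3,7],[11,10],[16,0],[30,13],[31,0]]
[[3,7],[11,10],[16,0],[24,7],[28,0],[30,13],[31,0]]
[[3,7],[11,10],[16,0],[24,7],[28,0],[30,13],[31,0]]
[[3,7],[10,10],[21,0],[24,7],[28,0],[30,13],[31,0]]
[[3,7],[10,10],[21,7],[30,13],[31,7],[40,0]]
[[3,7],[8,14],[10,10],[21,7],[30,13],[31,7],[40,0]]
[[3,7],[8,14],[10,10],[21,7],[30,13],[31,7],[40,0]]
[[3,7],[8,14],[10,10],[21,7],[30,13],[31,7],[40,0]]
[[3,7],[8,14],[10,10],[20,19],[40,0]]
[[0,10],[4,7],[8,14],[10,10],[20,19],[40,0]]
[[0,10],[4,7],[8,14],[10,10],[20,19],[40,0]]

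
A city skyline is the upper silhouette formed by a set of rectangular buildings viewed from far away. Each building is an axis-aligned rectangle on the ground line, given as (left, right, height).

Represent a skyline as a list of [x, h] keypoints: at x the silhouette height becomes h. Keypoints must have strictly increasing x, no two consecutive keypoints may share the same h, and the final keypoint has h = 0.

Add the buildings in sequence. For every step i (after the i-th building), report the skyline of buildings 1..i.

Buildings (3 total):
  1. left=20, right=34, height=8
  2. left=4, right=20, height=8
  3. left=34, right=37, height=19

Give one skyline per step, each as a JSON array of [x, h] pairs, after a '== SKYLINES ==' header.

== SKYLINES ==
[[20,8],[34,0]]
[[4,8],[34,0]]
[[4,8],[34,19],[37,0]]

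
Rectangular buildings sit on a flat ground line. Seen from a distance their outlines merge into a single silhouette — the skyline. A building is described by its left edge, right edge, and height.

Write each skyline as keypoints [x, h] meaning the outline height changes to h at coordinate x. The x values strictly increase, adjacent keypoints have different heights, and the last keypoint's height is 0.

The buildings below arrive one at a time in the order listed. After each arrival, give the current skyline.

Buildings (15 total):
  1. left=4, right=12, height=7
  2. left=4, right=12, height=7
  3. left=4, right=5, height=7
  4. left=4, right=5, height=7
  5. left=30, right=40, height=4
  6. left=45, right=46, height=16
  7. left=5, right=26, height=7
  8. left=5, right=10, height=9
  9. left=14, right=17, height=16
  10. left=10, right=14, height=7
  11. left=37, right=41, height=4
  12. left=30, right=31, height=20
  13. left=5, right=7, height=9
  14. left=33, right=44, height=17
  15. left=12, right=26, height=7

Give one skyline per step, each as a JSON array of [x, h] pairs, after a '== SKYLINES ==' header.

== SKYLINES ==
[[4,7],[12,0]]
[[4,7],[12,0]]
[[4,7],[12,0]]
[[4,7],[12,0]]
[[4,7],[12,0],[30,4],[40,0]]
[[4,7],[12,0],[30,4],[40,0],[45,16],[46,0]]
[[4,7],[26,0],[30,4],[40,0],[45,16],[46,0]]
[[4,7],[5,9],[10,7],[26,0],[30,4],[40,0],[45,16],[46,0]]
[[4,7],[5,9],[10,7],[14,16],[17,7],[26,0],[30,4],[40,0],[45,16],[46,0]]
[[4,7],[5,9],[10,7],[14,16],[17,7],[26,0],[30,4],[40,0],[45,16],[46,0]]
[[4,7],[5,9],[10,7],[14,16],[17,7],[26,0],[30,4],[41,0],[45,16],[46,0]]
[[4,7],[5,9],[10,7],[14,16],[17,7],[26,0],[30,20],[31,4],[41,0],[45,16],[46,0]]
[[4,7],[5,9],[10,7],[14,16],[17,7],[26,0],[30,20],[31,4],[41,0],[45,16],[46,0]]
[[4,7],[5,9],[10,7],[14,16],[17,7],[26,0],[30,20],[31,4],[33,17],[44,0],[45,16],[46,0]]
[[4,7],[5,9],[10,7],[14,16],[17,7],[26,0],[30,20],[31,4],[33,17],[44,0],[45,16],[46,0]]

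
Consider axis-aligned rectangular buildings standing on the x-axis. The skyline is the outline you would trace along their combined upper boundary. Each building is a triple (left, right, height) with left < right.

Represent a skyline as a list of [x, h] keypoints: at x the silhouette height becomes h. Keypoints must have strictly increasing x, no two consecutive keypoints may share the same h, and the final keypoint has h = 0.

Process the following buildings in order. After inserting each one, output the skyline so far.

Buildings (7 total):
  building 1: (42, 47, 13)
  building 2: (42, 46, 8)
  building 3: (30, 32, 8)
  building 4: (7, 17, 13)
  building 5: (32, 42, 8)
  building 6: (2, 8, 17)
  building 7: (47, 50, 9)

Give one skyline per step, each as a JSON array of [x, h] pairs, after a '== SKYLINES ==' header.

== SKYLINES ==
[[42,13],[47,0]]
[[42,13],[47,0]]
[[30,8],[32,0],[42,13],[47,0]]
[[7,13],[17,0],[30,8],[32,0],[42,13],[47,0]]
[[7,13],[17,0],[30,8],[42,13],[47,0]]
[[2,17],[8,13],[17,0],[30,8],[42,13],[47,0]]
[[2,17],[8,13],[17,0],[30,8],[42,13],[47,9],[50,0]]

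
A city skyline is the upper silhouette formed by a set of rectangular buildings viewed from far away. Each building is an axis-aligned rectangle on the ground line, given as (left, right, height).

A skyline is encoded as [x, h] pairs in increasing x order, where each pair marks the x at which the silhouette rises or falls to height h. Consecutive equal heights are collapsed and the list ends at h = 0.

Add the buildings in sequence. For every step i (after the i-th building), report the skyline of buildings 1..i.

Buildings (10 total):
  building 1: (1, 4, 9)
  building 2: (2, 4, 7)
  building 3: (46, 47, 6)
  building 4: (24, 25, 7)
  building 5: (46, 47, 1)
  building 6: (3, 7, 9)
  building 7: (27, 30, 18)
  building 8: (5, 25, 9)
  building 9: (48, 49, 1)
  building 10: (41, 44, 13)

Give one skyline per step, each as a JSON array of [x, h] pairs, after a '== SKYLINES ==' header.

== SKYLINES ==
[[1,9],[4,0]]
[[1,9],[4,0]]
[[1,9],[4,0],[46,6],[47,0]]
[[1,9],[4,0],[24,7],[25,0],[46,6],[47,0]]
[[1,9],[4,0],[24,7],[25,0],[46,6],[47,0]]
[[1,9],[7,0],[24,7],[25,0],[46,6],[47,0]]
[[1,9],[7,0],[24,7],[25,0],[27,18],[30,0],[46,6],[47,0]]
[[1,9],[25,0],[27,18],[30,0],[46,6],[47,0]]
[[1,9],[25,0],[27,18],[30,0],[46,6],[47,0],[48,1],[49,0]]
[[1,9],[25,0],[27,18],[30,0],[41,13],[44,0],[46,6],[47,0],[48,1],[49,0]]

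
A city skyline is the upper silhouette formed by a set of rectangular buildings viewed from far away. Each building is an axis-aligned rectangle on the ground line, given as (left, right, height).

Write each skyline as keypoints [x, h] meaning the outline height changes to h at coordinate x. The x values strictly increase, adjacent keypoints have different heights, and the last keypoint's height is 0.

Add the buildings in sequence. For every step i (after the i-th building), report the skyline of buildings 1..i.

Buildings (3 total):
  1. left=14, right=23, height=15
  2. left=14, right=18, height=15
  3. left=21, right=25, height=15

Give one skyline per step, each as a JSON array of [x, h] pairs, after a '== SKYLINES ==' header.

== SKYLINES ==
[[14,15],[23,0]]
[[14,15],[23,0]]
[[14,15],[25,0]]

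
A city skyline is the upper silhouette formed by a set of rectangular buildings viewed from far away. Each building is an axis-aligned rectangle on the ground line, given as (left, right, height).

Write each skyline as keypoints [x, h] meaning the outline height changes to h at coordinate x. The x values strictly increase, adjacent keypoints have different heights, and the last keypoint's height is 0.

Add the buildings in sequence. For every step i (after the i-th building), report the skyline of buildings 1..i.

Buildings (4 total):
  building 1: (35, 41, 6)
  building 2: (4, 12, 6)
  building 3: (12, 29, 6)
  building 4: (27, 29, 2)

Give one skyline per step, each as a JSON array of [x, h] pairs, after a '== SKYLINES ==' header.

== SKYLINES ==
[[35,6],[41,0]]
[[4,6],[12,0],[35,6],[41,0]]
[[4,6],[29,0],[35,6],[41,0]]
[[4,6],[29,0],[35,6],[41,0]]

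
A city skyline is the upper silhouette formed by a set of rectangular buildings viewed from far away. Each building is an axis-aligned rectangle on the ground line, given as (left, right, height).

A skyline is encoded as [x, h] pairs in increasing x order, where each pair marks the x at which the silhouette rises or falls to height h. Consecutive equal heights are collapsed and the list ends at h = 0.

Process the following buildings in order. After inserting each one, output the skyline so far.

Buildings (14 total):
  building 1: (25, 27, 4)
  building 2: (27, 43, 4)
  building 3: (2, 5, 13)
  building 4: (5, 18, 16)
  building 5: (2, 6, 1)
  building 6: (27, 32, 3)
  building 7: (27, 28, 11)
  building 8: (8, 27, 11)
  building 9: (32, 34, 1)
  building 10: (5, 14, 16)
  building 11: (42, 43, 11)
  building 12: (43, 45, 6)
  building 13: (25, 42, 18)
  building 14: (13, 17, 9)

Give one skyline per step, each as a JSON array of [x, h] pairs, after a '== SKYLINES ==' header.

== SKYLINES ==
[[25,4],[27,0]]
[[25,4],[43,0]]
[[2,13],[5,0],[25,4],[43,0]]
[[2,13],[5,16],[18,0],[25,4],[43,0]]
[[2,13],[5,16],[18,0],[25,4],[43,0]]
[[2,13],[5,16],[18,0],[25,4],[43,0]]
[[2,13],[5,16],[18,0],[25,4],[27,11],[28,4],[43,0]]
[[2,13],[5,16],[18,11],[28,4],[43,0]]
[[2,13],[5,16],[18,11],[28,4],[43,0]]
[[2,13],[5,16],[18,11],[28,4],[43,0]]
[[2,13],[5,16],[18,11],[28,4],[42,11],[43,0]]
[[2,13],[5,16],[18,11],[28,4],[42,11],[43,6],[45,0]]
[[2,13],[5,16],[18,11],[25,18],[42,11],[43,6],[45,0]]
[[2,13],[5,16],[18,11],[25,18],[42,11],[43,6],[45,0]]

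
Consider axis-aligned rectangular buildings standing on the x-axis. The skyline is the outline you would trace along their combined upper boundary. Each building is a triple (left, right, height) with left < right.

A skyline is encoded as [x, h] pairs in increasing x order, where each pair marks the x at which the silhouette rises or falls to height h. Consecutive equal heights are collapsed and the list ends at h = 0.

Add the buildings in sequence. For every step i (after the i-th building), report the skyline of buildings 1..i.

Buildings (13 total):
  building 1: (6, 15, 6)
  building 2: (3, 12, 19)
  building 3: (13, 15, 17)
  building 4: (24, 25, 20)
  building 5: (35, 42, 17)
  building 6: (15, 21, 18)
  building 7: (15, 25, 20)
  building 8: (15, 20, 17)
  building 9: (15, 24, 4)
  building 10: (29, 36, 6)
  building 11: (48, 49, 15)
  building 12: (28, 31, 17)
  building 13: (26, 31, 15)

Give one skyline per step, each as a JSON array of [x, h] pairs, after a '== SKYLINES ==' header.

== SKYLINES ==
[[6,6],[15,0]]
[[3,19],[12,6],[15,0]]
[[3,19],[12,6],[13,17],[15,0]]
[[3,19],[12,6],[13,17],[15,0],[24,20],[25,0]]
[[3,19],[12,6],[13,17],[15,0],[24,20],[25,0],[35,17],[42,0]]
[[3,19],[12,6],[13,17],[15,18],[21,0],[24,20],[25,0],[35,17],[42,0]]
[[3,19],[12,6],[13,17],[15,20],[25,0],[35,17],[42,0]]
[[3,19],[12,6],[13,17],[15,20],[25,0],[35,17],[42,0]]
[[3,19],[12,6],[13,17],[15,20],[25,0],[35,17],[42,0]]
[[3,19],[12,6],[13,17],[15,20],[25,0],[29,6],[35,17],[42,0]]
[[3,19],[12,6],[13,17],[15,20],[25,0],[29,6],[35,17],[42,0],[48,15],[49,0]]
[[3,19],[12,6],[13,17],[15,20],[25,0],[28,17],[31,6],[35,17],[42,0],[48,15],[49,0]]
[[3,19],[12,6],[13,17],[15,20],[25,0],[26,15],[28,17],[31,6],[35,17],[42,0],[48,15],[49,0]]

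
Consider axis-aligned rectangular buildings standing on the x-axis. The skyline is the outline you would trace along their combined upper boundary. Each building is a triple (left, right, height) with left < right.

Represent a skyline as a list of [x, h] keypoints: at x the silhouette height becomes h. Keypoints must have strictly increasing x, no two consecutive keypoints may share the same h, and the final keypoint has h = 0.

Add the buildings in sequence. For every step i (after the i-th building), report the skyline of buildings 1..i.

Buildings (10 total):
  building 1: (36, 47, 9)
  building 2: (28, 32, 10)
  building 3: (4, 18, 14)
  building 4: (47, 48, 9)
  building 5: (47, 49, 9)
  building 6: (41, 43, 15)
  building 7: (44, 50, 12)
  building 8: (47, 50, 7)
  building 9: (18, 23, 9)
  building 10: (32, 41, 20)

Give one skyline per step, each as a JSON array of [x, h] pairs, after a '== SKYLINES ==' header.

== SKYLINES ==
[[36,9],[47,0]]
[[28,10],[32,0],[36,9],[47,0]]
[[4,14],[18,0],[28,10],[32,0],[36,9],[47,0]]
[[4,14],[18,0],[28,10],[32,0],[36,9],[48,0]]
[[4,14],[18,0],[28,10],[32,0],[36,9],[49,0]]
[[4,14],[18,0],[28,10],[32,0],[36,9],[41,15],[43,9],[49,0]]
[[4,14],[18,0],[28,10],[32,0],[36,9],[41,15],[43,9],[44,12],[50,0]]
[[4,14],[18,0],[28,10],[32,0],[36,9],[41,15],[43,9],[44,12],[50,0]]
[[4,14],[18,9],[23,0],[28,10],[32,0],[36,9],[41,15],[43,9],[44,12],[50,0]]
[[4,14],[18,9],[23,0],[28,10],[32,20],[41,15],[43,9],[44,12],[50,0]]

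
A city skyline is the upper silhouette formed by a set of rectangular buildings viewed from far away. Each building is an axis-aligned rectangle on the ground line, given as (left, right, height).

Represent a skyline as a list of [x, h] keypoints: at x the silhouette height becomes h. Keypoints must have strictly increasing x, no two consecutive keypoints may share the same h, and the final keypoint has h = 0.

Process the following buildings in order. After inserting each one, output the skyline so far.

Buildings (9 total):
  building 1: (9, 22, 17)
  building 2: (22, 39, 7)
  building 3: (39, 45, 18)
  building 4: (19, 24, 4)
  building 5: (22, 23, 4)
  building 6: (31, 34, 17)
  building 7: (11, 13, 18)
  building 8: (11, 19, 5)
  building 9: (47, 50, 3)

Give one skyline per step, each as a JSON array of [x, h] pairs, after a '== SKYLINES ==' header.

== SKYLINES ==
[[9,17],[22,0]]
[[9,17],[22,7],[39,0]]
[[9,17],[22,7],[39,18],[45,0]]
[[9,17],[22,7],[39,18],[45,0]]
[[9,17],[22,7],[39,18],[45,0]]
[[9,17],[22,7],[31,17],[34,7],[39,18],[45,0]]
[[9,17],[11,18],[13,17],[22,7],[31,17],[34,7],[39,18],[45,0]]
[[9,17],[11,18],[13,17],[22,7],[31,17],[34,7],[39,18],[45,0]]
[[9,17],[11,18],[13,17],[22,7],[31,17],[34,7],[39,18],[45,0],[47,3],[50,0]]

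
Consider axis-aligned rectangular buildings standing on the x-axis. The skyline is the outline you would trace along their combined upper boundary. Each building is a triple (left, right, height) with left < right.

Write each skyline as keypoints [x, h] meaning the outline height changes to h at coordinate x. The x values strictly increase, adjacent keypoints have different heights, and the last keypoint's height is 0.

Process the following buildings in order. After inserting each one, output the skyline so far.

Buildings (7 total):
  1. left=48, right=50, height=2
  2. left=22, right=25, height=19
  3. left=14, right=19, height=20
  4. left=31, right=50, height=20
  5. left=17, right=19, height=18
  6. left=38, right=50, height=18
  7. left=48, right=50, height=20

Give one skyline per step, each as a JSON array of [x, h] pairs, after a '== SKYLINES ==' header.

== SKYLINES ==
[[48,2],[50,0]]
[[22,19],[25,0],[48,2],[50,0]]
[[14,20],[19,0],[22,19],[25,0],[48,2],[50,0]]
[[14,20],[19,0],[22,19],[25,0],[31,20],[50,0]]
[[14,20],[19,0],[22,19],[25,0],[31,20],[50,0]]
[[14,20],[19,0],[22,19],[25,0],[31,20],[50,0]]
[[14,20],[19,0],[22,19],[25,0],[31,20],[50,0]]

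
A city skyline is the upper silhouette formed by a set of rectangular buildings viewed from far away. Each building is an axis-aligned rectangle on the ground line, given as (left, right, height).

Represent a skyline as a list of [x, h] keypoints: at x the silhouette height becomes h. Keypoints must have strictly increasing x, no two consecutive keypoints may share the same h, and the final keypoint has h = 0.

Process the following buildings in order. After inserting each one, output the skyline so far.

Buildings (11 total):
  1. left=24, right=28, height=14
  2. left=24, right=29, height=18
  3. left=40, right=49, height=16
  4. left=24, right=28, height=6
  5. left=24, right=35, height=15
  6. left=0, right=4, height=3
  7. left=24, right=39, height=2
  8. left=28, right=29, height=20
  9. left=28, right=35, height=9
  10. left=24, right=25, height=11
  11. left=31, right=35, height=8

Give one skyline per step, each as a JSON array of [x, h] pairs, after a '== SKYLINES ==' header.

== SKYLINES ==
[[24,14],[28,0]]
[[24,18],[29,0]]
[[24,18],[29,0],[40,16],[49,0]]
[[24,18],[29,0],[40,16],[49,0]]
[[24,18],[29,15],[35,0],[40,16],[49,0]]
[[0,3],[4,0],[24,18],[29,15],[35,0],[40,16],[49,0]]
[[0,3],[4,0],[24,18],[29,15],[35,2],[39,0],[40,16],[49,0]]
[[0,3],[4,0],[24,18],[28,20],[29,15],[35,2],[39,0],[40,16],[49,0]]
[[0,3],[4,0],[24,18],[28,20],[29,15],[35,2],[39,0],[40,16],[49,0]]
[[0,3],[4,0],[24,18],[28,20],[29,15],[35,2],[39,0],[40,16],[49,0]]
[[0,3],[4,0],[24,18],[28,20],[29,15],[35,2],[39,0],[40,16],[49,0]]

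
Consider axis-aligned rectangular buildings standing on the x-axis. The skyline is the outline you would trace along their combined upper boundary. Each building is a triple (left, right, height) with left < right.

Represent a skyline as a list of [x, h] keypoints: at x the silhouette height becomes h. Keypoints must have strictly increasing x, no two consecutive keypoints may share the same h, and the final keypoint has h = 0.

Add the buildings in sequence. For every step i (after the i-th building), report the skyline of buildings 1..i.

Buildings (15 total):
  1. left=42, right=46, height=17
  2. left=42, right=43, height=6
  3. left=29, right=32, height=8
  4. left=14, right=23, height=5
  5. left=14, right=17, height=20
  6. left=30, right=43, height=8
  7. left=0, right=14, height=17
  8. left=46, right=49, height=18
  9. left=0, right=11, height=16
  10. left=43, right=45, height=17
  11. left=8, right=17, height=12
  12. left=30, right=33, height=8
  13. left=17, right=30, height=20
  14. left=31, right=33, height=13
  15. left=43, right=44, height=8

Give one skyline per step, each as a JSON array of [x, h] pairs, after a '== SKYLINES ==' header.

== SKYLINES ==
[[42,17],[46,0]]
[[42,17],[46,0]]
[[29,8],[32,0],[42,17],[46,0]]
[[14,5],[23,0],[29,8],[32,0],[42,17],[46,0]]
[[14,20],[17,5],[23,0],[29,8],[32,0],[42,17],[46,0]]
[[14,20],[17,5],[23,0],[29,8],[42,17],[46,0]]
[[0,17],[14,20],[17,5],[23,0],[29,8],[42,17],[46,0]]
[[0,17],[14,20],[17,5],[23,0],[29,8],[42,17],[46,18],[49,0]]
[[0,17],[14,20],[17,5],[23,0],[29,8],[42,17],[46,18],[49,0]]
[[0,17],[14,20],[17,5],[23,0],[29,8],[42,17],[46,18],[49,0]]
[[0,17],[14,20],[17,5],[23,0],[29,8],[42,17],[46,18],[49,0]]
[[0,17],[14,20],[17,5],[23,0],[29,8],[42,17],[46,18],[49,0]]
[[0,17],[14,20],[30,8],[42,17],[46,18],[49,0]]
[[0,17],[14,20],[30,8],[31,13],[33,8],[42,17],[46,18],[49,0]]
[[0,17],[14,20],[30,8],[31,13],[33,8],[42,17],[46,18],[49,0]]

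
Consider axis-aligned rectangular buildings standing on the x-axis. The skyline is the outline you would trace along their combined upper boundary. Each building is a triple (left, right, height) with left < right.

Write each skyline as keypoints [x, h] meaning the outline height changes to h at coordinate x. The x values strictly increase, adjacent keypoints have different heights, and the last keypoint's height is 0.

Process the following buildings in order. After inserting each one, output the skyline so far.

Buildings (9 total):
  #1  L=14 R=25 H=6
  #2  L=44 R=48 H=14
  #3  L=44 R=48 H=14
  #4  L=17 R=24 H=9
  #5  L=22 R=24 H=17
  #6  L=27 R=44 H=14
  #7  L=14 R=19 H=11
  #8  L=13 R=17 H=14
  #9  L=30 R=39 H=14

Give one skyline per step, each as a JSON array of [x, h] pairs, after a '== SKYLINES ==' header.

== SKYLINES ==
[[14,6],[25,0]]
[[14,6],[25,0],[44,14],[48,0]]
[[14,6],[25,0],[44,14],[48,0]]
[[14,6],[17,9],[24,6],[25,0],[44,14],[48,0]]
[[14,6],[17,9],[22,17],[24,6],[25,0],[44,14],[48,0]]
[[14,6],[17,9],[22,17],[24,6],[25,0],[27,14],[48,0]]
[[14,11],[19,9],[22,17],[24,6],[25,0],[27,14],[48,0]]
[[13,14],[17,11],[19,9],[22,17],[24,6],[25,0],[27,14],[48,0]]
[[13,14],[17,11],[19,9],[22,17],[24,6],[25,0],[27,14],[48,0]]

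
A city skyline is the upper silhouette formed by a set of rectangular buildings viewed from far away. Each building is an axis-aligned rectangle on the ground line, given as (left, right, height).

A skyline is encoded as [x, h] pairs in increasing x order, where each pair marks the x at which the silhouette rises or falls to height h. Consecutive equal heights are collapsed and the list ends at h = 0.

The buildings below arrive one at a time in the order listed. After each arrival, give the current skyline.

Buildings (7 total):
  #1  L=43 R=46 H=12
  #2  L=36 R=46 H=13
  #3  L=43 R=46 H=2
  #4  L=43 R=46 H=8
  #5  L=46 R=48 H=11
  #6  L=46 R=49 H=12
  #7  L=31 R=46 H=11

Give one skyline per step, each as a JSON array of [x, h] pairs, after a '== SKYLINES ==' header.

== SKYLINES ==
[[43,12],[46,0]]
[[36,13],[46,0]]
[[36,13],[46,0]]
[[36,13],[46,0]]
[[36,13],[46,11],[48,0]]
[[36,13],[46,12],[49,0]]
[[31,11],[36,13],[46,12],[49,0]]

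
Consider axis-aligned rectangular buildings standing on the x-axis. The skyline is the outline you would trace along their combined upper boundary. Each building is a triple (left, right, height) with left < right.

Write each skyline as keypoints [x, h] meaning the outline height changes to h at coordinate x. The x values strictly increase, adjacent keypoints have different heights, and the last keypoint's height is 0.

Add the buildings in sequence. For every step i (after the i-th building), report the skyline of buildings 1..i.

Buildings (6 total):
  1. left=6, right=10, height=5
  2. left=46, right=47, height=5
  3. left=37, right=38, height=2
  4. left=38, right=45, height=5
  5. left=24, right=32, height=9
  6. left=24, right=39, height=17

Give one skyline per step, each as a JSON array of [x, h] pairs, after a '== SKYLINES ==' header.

== SKYLINES ==
[[6,5],[10,0]]
[[6,5],[10,0],[46,5],[47,0]]
[[6,5],[10,0],[37,2],[38,0],[46,5],[47,0]]
[[6,5],[10,0],[37,2],[38,5],[45,0],[46,5],[47,0]]
[[6,5],[10,0],[24,9],[32,0],[37,2],[38,5],[45,0],[46,5],[47,0]]
[[6,5],[10,0],[24,17],[39,5],[45,0],[46,5],[47,0]]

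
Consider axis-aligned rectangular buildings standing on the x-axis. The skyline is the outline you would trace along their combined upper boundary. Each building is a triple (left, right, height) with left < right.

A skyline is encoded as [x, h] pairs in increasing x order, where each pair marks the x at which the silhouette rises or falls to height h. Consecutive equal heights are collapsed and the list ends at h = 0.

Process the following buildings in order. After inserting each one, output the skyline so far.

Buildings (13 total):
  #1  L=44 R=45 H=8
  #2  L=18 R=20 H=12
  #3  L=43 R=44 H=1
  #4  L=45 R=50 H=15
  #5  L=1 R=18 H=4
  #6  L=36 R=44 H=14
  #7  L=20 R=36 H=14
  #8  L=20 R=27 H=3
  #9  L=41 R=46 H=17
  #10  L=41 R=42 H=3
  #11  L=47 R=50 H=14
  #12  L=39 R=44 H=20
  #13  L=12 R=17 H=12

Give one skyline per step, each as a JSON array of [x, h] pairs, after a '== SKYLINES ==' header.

== SKYLINES ==
[[44,8],[45,0]]
[[18,12],[20,0],[44,8],[45,0]]
[[18,12],[20,0],[43,1],[44,8],[45,0]]
[[18,12],[20,0],[43,1],[44,8],[45,15],[50,0]]
[[1,4],[18,12],[20,0],[43,1],[44,8],[45,15],[50,0]]
[[1,4],[18,12],[20,0],[36,14],[44,8],[45,15],[50,0]]
[[1,4],[18,12],[20,14],[44,8],[45,15],[50,0]]
[[1,4],[18,12],[20,14],[44,8],[45,15],[50,0]]
[[1,4],[18,12],[20,14],[41,17],[46,15],[50,0]]
[[1,4],[18,12],[20,14],[41,17],[46,15],[50,0]]
[[1,4],[18,12],[20,14],[41,17],[46,15],[50,0]]
[[1,4],[18,12],[20,14],[39,20],[44,17],[46,15],[50,0]]
[[1,4],[12,12],[17,4],[18,12],[20,14],[39,20],[44,17],[46,15],[50,0]]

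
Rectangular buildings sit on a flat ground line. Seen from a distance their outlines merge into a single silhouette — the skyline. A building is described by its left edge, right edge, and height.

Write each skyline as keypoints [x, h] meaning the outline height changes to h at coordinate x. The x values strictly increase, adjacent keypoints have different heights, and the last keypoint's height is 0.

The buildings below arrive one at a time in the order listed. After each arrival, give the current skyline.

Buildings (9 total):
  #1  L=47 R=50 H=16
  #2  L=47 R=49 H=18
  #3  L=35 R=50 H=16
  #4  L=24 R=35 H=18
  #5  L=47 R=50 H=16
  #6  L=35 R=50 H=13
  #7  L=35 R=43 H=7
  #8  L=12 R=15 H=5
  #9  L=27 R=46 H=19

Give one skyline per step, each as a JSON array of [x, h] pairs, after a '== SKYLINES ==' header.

== SKYLINES ==
[[47,16],[50,0]]
[[47,18],[49,16],[50,0]]
[[35,16],[47,18],[49,16],[50,0]]
[[24,18],[35,16],[47,18],[49,16],[50,0]]
[[24,18],[35,16],[47,18],[49,16],[50,0]]
[[24,18],[35,16],[47,18],[49,16],[50,0]]
[[24,18],[35,16],[47,18],[49,16],[50,0]]
[[12,5],[15,0],[24,18],[35,16],[47,18],[49,16],[50,0]]
[[12,5],[15,0],[24,18],[27,19],[46,16],[47,18],[49,16],[50,0]]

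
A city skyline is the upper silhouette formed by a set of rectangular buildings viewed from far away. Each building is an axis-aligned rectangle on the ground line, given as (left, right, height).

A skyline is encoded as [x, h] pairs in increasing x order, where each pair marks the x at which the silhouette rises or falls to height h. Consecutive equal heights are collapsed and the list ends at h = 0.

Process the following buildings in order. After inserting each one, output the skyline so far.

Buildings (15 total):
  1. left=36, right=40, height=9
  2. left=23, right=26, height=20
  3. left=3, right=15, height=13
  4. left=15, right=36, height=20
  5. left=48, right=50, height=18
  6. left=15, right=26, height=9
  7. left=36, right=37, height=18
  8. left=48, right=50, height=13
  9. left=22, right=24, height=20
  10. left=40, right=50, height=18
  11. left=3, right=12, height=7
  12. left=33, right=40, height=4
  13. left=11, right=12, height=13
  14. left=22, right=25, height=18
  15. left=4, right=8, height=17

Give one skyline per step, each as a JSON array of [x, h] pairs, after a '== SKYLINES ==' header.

== SKYLINES ==
[[36,9],[40,0]]
[[23,20],[26,0],[36,9],[40,0]]
[[3,13],[15,0],[23,20],[26,0],[36,9],[40,0]]
[[3,13],[15,20],[36,9],[40,0]]
[[3,13],[15,20],[36,9],[40,0],[48,18],[50,0]]
[[3,13],[15,20],[36,9],[40,0],[48,18],[50,0]]
[[3,13],[15,20],[36,18],[37,9],[40,0],[48,18],[50,0]]
[[3,13],[15,20],[36,18],[37,9],[40,0],[48,18],[50,0]]
[[3,13],[15,20],[36,18],[37,9],[40,0],[48,18],[50,0]]
[[3,13],[15,20],[36,18],[37,9],[40,18],[50,0]]
[[3,13],[15,20],[36,18],[37,9],[40,18],[50,0]]
[[3,13],[15,20],[36,18],[37,9],[40,18],[50,0]]
[[3,13],[15,20],[36,18],[37,9],[40,18],[50,0]]
[[3,13],[15,20],[36,18],[37,9],[40,18],[50,0]]
[[3,13],[4,17],[8,13],[15,20],[36,18],[37,9],[40,18],[50,0]]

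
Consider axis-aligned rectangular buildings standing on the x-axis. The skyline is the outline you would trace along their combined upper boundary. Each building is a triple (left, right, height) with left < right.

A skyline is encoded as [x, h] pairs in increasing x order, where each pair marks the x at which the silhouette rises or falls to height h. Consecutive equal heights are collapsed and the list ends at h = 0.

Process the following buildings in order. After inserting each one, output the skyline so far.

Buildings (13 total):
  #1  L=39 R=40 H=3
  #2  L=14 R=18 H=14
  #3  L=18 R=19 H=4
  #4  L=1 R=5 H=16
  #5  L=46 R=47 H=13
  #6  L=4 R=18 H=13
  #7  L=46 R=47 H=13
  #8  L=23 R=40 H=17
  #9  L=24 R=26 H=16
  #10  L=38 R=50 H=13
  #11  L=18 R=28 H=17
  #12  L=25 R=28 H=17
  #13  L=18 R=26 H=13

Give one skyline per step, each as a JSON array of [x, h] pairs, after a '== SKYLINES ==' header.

== SKYLINES ==
[[39,3],[40,0]]
[[14,14],[18,0],[39,3],[40,0]]
[[14,14],[18,4],[19,0],[39,3],[40,0]]
[[1,16],[5,0],[14,14],[18,4],[19,0],[39,3],[40,0]]
[[1,16],[5,0],[14,14],[18,4],[19,0],[39,3],[40,0],[46,13],[47,0]]
[[1,16],[5,13],[14,14],[18,4],[19,0],[39,3],[40,0],[46,13],[47,0]]
[[1,16],[5,13],[14,14],[18,4],[19,0],[39,3],[40,0],[46,13],[47,0]]
[[1,16],[5,13],[14,14],[18,4],[19,0],[23,17],[40,0],[46,13],[47,0]]
[[1,16],[5,13],[14,14],[18,4],[19,0],[23,17],[40,0],[46,13],[47,0]]
[[1,16],[5,13],[14,14],[18,4],[19,0],[23,17],[40,13],[50,0]]
[[1,16],[5,13],[14,14],[18,17],[40,13],[50,0]]
[[1,16],[5,13],[14,14],[18,17],[40,13],[50,0]]
[[1,16],[5,13],[14,14],[18,17],[40,13],[50,0]]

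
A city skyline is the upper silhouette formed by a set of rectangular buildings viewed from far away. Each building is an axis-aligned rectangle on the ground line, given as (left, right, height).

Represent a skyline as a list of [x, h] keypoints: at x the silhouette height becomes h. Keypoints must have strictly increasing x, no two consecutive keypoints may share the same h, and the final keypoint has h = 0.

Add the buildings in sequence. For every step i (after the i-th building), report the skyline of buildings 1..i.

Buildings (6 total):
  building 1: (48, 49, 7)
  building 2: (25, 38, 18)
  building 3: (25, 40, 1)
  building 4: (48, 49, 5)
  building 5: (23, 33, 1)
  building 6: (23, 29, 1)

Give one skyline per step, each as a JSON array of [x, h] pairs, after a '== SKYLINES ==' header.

== SKYLINES ==
[[48,7],[49,0]]
[[25,18],[38,0],[48,7],[49,0]]
[[25,18],[38,1],[40,0],[48,7],[49,0]]
[[25,18],[38,1],[40,0],[48,7],[49,0]]
[[23,1],[25,18],[38,1],[40,0],[48,7],[49,0]]
[[23,1],[25,18],[38,1],[40,0],[48,7],[49,0]]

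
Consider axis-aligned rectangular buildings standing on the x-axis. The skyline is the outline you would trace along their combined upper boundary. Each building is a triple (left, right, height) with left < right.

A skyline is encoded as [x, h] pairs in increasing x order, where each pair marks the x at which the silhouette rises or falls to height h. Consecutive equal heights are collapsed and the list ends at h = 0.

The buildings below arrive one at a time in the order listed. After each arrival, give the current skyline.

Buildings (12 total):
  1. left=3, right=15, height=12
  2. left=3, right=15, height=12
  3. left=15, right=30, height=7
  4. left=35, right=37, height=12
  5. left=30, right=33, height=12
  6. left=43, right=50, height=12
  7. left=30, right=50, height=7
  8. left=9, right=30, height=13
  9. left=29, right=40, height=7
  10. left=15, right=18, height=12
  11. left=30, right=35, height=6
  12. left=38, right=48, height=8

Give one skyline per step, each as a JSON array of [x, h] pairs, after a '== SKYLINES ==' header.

== SKYLINES ==
[[3,12],[15,0]]
[[3,12],[15,0]]
[[3,12],[15,7],[30,0]]
[[3,12],[15,7],[30,0],[35,12],[37,0]]
[[3,12],[15,7],[30,12],[33,0],[35,12],[37,0]]
[[3,12],[15,7],[30,12],[33,0],[35,12],[37,0],[43,12],[50,0]]
[[3,12],[15,7],[30,12],[33,7],[35,12],[37,7],[43,12],[50,0]]
[[3,12],[9,13],[30,12],[33,7],[35,12],[37,7],[43,12],[50,0]]
[[3,12],[9,13],[30,12],[33,7],[35,12],[37,7],[43,12],[50,0]]
[[3,12],[9,13],[30,12],[33,7],[35,12],[37,7],[43,12],[50,0]]
[[3,12],[9,13],[30,12],[33,7],[35,12],[37,7],[43,12],[50,0]]
[[3,12],[9,13],[30,12],[33,7],[35,12],[37,7],[38,8],[43,12],[50,0]]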